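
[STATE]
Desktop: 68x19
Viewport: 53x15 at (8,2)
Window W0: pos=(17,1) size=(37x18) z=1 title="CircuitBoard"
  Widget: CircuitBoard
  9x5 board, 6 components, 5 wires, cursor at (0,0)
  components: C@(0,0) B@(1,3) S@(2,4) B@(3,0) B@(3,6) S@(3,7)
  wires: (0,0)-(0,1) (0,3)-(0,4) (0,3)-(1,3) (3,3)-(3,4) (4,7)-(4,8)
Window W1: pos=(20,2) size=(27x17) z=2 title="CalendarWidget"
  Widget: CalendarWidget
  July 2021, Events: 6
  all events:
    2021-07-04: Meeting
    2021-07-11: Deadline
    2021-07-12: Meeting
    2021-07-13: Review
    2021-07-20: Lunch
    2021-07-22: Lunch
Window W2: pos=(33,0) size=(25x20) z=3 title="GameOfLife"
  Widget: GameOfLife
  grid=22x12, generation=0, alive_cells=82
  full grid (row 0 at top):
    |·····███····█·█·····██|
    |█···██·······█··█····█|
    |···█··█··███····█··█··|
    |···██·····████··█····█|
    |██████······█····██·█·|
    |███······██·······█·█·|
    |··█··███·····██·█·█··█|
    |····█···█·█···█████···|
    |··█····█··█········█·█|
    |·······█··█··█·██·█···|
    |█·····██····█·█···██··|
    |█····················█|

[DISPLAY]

         ┃ C┏━━━━━━━━━━━━┠───────────────────────┨   
         ┠──┃ CalendarWid┃Gen: 0                 ┃   
         ┃  ┠────────────┃·····███····█·█·····██ ┃   
         ┃0 ┃        July┃█···██·······█··█····█ ┃   
         ┃  ┃Mo Tu We Th ┃···█··█··███····█··█·· ┃   
         ┃1 ┃          1 ┃···██·····████··█····█ ┃   
         ┃  ┃ 5  6  7  8 ┃██████······█····██·█· ┃   
         ┃2 ┃12* 13* 14 1┃███······██·······█·█· ┃   
         ┃  ┃19 20* 21 22┃··█··███·····██·█·█··█ ┃   
         ┃3 ┃26 27 28 29 ┃····█···█·█···█████··· ┃   
         ┃  ┃            ┃··█····█··█········█·█ ┃   
         ┃4 ┃            ┃·······█··█··█·██·█··· ┃   
         ┃Cu┃            ┃█·····██····█·█···██·· ┃   
         ┃  ┃            ┃█····················█ ┃   
         ┃  ┃            ┃                       ┃   


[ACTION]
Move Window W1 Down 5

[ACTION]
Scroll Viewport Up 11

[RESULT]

                         ┏━━━━━━━━━━━━━━━━━━━━━━━┓   
         ┏━━━━━━━━━━━━━━━┃ GameOfLife            ┃   
         ┃ C┏━━━━━━━━━━━━┠───────────────────────┨   
         ┠──┃ CalendarWid┃Gen: 0                 ┃   
         ┃  ┠────────────┃·····███····█·█·····██ ┃   
         ┃0 ┃        July┃█···██·······█··█····█ ┃   
         ┃  ┃Mo Tu We Th ┃···█··█··███····█··█·· ┃   
         ┃1 ┃          1 ┃···██·····████··█····█ ┃   
         ┃  ┃ 5  6  7  8 ┃██████······█····██·█· ┃   
         ┃2 ┃12* 13* 14 1┃███······██·······█·█· ┃   
         ┃  ┃19 20* 21 22┃··█··███·····██·█·█··█ ┃   
         ┃3 ┃26 27 28 29 ┃····█···█·█···█████··· ┃   
         ┃  ┃            ┃··█····█··█········█·█ ┃   
         ┃4 ┃            ┃·······█··█··█·██·█··· ┃   
         ┃Cu┃            ┃█·····██····█·█···██·· ┃   


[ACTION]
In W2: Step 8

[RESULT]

                         ┏━━━━━━━━━━━━━━━━━━━━━━━┓   
         ┏━━━━━━━━━━━━━━━┃ GameOfLife            ┃   
         ┃ C┏━━━━━━━━━━━━┠───────────────────────┨   
         ┠──┃ CalendarWid┃Gen: 8                 ┃   
         ┃  ┠────────────┃···██···█······██····· ┃   
         ┃0 ┃        July┃··█··██··█·····██····· ┃   
         ┃  ┃Mo Tu We Th ┃······██·······█·█···· ┃   
         ┃1 ┃          1 ┃········███···█····██· ┃   
         ┃  ┃ 5  6  7  8 ┃██····█··············█ ┃   
         ┃2 ┃12* 13* 14 1┃██····██·█······█····█ ┃   
         ┃  ┃19 20* 21 22┃····██···██···██··██·· ┃   
         ┃3 ┃26 27 28 29 ┃·············█······█· ┃   
         ┃  ┃            ┃······················ ┃   
         ┃4 ┃            ┃················██··█· ┃   
         ┃Cu┃            ┃············█··█·█·██· ┃   


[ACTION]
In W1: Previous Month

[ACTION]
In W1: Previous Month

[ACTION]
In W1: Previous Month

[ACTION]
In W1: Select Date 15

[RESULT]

                         ┏━━━━━━━━━━━━━━━━━━━━━━━┓   
         ┏━━━━━━━━━━━━━━━┃ GameOfLife            ┃   
         ┃ C┏━━━━━━━━━━━━┠───────────────────────┨   
         ┠──┃ CalendarWid┃Gen: 8                 ┃   
         ┃  ┠────────────┃···██···█······██····· ┃   
         ┃0 ┃        Apri┃··█··██··█·····██····· ┃   
         ┃  ┃Mo Tu We Th ┃······██·······█·█···· ┃   
         ┃1 ┃          1 ┃········███···█····██· ┃   
         ┃  ┃ 5  6  7  8 ┃██····█··············█ ┃   
         ┃2 ┃12 13 14 [15┃██····██·█······█····█ ┃   
         ┃  ┃19 20 21 22 ┃····██···██···██··██·· ┃   
         ┃3 ┃26 27 28 29 ┃·············█······█· ┃   
         ┃  ┃            ┃······················ ┃   
         ┃4 ┃            ┃················██··█· ┃   
         ┃Cu┃            ┃············█··█·█·██· ┃   


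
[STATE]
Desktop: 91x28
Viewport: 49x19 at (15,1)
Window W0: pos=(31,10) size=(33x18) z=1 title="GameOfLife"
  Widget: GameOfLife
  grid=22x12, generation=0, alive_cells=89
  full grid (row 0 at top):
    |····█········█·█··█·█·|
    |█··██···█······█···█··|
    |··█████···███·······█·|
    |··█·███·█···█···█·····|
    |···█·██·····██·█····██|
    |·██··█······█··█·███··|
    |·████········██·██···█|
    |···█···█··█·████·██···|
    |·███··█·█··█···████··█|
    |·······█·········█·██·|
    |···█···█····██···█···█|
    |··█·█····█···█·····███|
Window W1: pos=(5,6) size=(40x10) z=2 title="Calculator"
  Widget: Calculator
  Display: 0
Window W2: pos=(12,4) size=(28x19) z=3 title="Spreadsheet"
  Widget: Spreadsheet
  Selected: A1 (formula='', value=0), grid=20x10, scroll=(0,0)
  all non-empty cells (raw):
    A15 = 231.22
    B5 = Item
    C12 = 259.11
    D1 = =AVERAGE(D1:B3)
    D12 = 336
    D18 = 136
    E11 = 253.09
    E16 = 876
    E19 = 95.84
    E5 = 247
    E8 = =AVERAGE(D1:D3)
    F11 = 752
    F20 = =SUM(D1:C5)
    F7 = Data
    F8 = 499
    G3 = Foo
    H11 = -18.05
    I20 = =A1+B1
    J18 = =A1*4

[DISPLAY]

                                                 
                                                 
                                                 
━━━━━━━━━━━━━━━━━━━━━━━━┓                        
preadsheet              ┃                        
────────────────────────┨━━━━┓                   
:                       ┃    ┃                   
     A       B       C  ┃────┨                   
------------------------┃   0┃                   
1      [0]       0      ┃    ┃━━━━━━━━━━━━━━━━━━┓
2        0       0      ┃    ┃                  ┃
3        0       0      ┃    ┃──────────────────┨
4        0       0      ┃    ┃                  ┃
5        0Item          ┃    ┃█·█··█·█·         ┃
6        0       0      ┃━━━━┛··█···█··         ┃
7        0       0      ┃··███·······█·         ┃
8        0       0      ┃█···█···█·····         ┃
9        0       0      ┃····██·█····██         ┃
0        0       0      ┃····█··█·███··         ┃


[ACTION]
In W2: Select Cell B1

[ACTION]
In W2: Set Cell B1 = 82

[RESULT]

                                                 
                                                 
                                                 
━━━━━━━━━━━━━━━━━━━━━━━━┓                        
preadsheet              ┃                        
────────────────────────┨━━━━┓                   
: 82                    ┃    ┃                   
     A       B       C  ┃────┨                   
------------------------┃   0┃                   
1        0    [82]      ┃    ┃━━━━━━━━━━━━━━━━━━┓
2        0       0      ┃    ┃                  ┃
3        0       0      ┃    ┃──────────────────┨
4        0       0      ┃    ┃                  ┃
5        0Item          ┃    ┃█·█··█·█·         ┃
6        0       0      ┃━━━━┛··█···█··         ┃
7        0       0      ┃··███·······█·         ┃
8        0       0      ┃█···█···█·····         ┃
9        0       0      ┃····██·█····██         ┃
0        0       0      ┃····█··█·███··         ┃


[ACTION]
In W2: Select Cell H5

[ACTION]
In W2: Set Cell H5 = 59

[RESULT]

                                                 
                                                 
                                                 
━━━━━━━━━━━━━━━━━━━━━━━━┓                        
preadsheet              ┃                        
────────────────────────┨━━━━┓                   
: 59                    ┃    ┃                   
     A       B       C  ┃────┨                   
------------------------┃   0┃                   
1        0      82      ┃    ┃━━━━━━━━━━━━━━━━━━┓
2        0       0      ┃    ┃                  ┃
3        0       0      ┃    ┃──────────────────┨
4        0       0      ┃    ┃                  ┃
5        0Item          ┃    ┃█·█··█·█·         ┃
6        0       0      ┃━━━━┛··█···█··         ┃
7        0       0      ┃··███·······█·         ┃
8        0       0      ┃█···█···█·····         ┃
9        0       0      ┃····██·█····██         ┃
0        0       0      ┃····█··█·███··         ┃


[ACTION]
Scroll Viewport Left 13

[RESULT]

                                                 
                                                 
                                                 
          ┏━━━━━━━━━━━━━━━━━━━━━━━━━━┓           
          ┃ Spreadsheet              ┃           
   ┏━━━━━━┠──────────────────────────┨━━━━┓      
   ┃ Calcu┃H5: 59                    ┃    ┃      
   ┠──────┃       A       B       C  ┃────┨      
   ┃      ┃--------------------------┃   0┃      
   ┃┌───┬─┃  1        0      82      ┃    ┃━━━━━━
   ┃│ 7 │ ┃  2        0       0      ┃    ┃      
   ┃├───┼─┃  3        0       0      ┃    ┃──────
   ┃│ 4 │ ┃  4        0       0      ┃    ┃      
   ┃└───┴─┃  5        0Item          ┃    ┃█·█··█
   ┗━━━━━━┃  6        0       0      ┃━━━━┛··█···
          ┃  7        0       0      ┃··███······
          ┃  8        0       0      ┃█···█···█··
          ┃  9        0       0      ┃····██·█···
          ┃ 10        0       0      ┃····█··█·██


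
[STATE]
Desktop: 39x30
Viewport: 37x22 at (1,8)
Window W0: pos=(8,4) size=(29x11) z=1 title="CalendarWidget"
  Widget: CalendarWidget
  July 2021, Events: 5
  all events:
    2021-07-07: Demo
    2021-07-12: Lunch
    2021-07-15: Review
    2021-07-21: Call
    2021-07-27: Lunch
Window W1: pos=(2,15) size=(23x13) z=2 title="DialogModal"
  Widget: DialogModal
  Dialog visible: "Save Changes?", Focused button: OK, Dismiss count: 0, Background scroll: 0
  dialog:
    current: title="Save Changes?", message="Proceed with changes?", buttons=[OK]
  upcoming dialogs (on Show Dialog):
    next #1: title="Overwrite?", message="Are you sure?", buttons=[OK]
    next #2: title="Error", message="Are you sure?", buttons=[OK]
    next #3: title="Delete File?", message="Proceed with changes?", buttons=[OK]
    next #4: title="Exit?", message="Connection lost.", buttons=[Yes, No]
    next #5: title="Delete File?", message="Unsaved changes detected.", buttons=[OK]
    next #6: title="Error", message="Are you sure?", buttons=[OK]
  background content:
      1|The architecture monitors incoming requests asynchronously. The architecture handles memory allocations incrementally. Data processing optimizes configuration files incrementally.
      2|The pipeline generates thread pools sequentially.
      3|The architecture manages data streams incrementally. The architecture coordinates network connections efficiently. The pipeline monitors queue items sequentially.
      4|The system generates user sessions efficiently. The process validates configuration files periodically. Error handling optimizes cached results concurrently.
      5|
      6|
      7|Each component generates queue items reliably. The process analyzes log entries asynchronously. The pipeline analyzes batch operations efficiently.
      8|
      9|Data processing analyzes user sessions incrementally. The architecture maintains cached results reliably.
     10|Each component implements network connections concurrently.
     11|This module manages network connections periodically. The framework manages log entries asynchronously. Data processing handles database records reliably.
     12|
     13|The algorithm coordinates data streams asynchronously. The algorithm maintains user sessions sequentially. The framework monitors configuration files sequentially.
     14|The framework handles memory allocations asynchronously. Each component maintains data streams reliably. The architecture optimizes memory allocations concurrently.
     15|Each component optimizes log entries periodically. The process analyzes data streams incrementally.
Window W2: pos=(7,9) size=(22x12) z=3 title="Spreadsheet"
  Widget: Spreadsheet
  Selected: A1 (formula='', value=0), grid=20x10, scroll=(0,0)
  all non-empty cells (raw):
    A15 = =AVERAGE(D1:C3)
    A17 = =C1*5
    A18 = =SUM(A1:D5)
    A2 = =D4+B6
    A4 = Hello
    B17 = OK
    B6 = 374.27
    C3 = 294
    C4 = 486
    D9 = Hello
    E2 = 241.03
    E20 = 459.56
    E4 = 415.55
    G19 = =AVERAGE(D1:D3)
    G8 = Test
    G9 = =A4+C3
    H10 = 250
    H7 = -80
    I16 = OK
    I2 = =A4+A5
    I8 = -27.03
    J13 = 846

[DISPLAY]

       ┃Mo Tu We Th Fr Sa Su       ┃ 
      ┏━━━━━━━━━━━━━━━━━━━━┓       ┃ 
      ┃ Spreadsheet        ┃1      ┃ 
      ┠────────────────────┨18     ┃ 
      ┃A1:                 ┃5      ┃ 
      ┃       A       B    ┃       ┃ 
      ┃--------------------┃━━━━━━━┛ 
 ┏━━━━┃  1      [0]       0┃         
 ┃ Dia┃  2   374.27       0┃         
 ┠────┃  3        0       0┃         
 ┃The ┃  4 Hello          0┃         
 ┃The ┃  5        0       0┃         
 ┃Th┌─┗━━━━━━━━━━━━━━━━━━━━┛         
 ┃Th│ Save Changes? │s ┃             
 ┃  │Proceed with ch│  ┃             
 ┃  │      [OK]     │  ┃             
 ┃Ea└───────────────┘ra┃             
 ┃                     ┃             
 ┃Data processing analy┃             
 ┗━━━━━━━━━━━━━━━━━━━━━┛             
                                     
                                     


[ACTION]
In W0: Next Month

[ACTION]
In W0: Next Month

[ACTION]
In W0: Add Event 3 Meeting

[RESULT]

       ┃Mo Tu We Th Fr Sa Su       ┃ 
      ┏━━━━━━━━━━━━━━━━━━━━┓5      ┃ 
      ┃ Spreadsheet        ┃       ┃ 
      ┠────────────────────┨       ┃ 
      ┃A1:                 ┃       ┃ 
      ┃       A       B    ┃       ┃ 
      ┃--------------------┃━━━━━━━┛ 
 ┏━━━━┃  1      [0]       0┃         
 ┃ Dia┃  2   374.27       0┃         
 ┠────┃  3        0       0┃         
 ┃The ┃  4 Hello          0┃         
 ┃The ┃  5        0       0┃         
 ┃Th┌─┗━━━━━━━━━━━━━━━━━━━━┛         
 ┃Th│ Save Changes? │s ┃             
 ┃  │Proceed with ch│  ┃             
 ┃  │      [OK]     │  ┃             
 ┃Ea└───────────────┘ra┃             
 ┃                     ┃             
 ┃Data processing analy┃             
 ┗━━━━━━━━━━━━━━━━━━━━━┛             
                                     
                                     


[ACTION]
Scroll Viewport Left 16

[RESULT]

        ┃Mo Tu We Th Fr Sa Su       ┃
       ┏━━━━━━━━━━━━━━━━━━━━┓5      ┃
       ┃ Spreadsheet        ┃       ┃
       ┠────────────────────┨       ┃
       ┃A1:                 ┃       ┃
       ┃       A       B    ┃       ┃
       ┃--------------------┃━━━━━━━┛
  ┏━━━━┃  1      [0]       0┃        
  ┃ Dia┃  2   374.27       0┃        
  ┠────┃  3        0       0┃        
  ┃The ┃  4 Hello          0┃        
  ┃The ┃  5        0       0┃        
  ┃Th┌─┗━━━━━━━━━━━━━━━━━━━━┛        
  ┃Th│ Save Changes? │s ┃            
  ┃  │Proceed with ch│  ┃            
  ┃  │      [OK]     │  ┃            
  ┃Ea└───────────────┘ra┃            
  ┃                     ┃            
  ┃Data processing analy┃            
  ┗━━━━━━━━━━━━━━━━━━━━━┛            
                                     
                                     


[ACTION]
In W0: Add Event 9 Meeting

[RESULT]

        ┃Mo Tu We Th Fr Sa Su       ┃
       ┏━━━━━━━━━━━━━━━━━━━━┓5      ┃
       ┃ Spreadsheet        ┃2      ┃
       ┠────────────────────┨       ┃
       ┃A1:                 ┃       ┃
       ┃       A       B    ┃       ┃
       ┃--------------------┃━━━━━━━┛
  ┏━━━━┃  1      [0]       0┃        
  ┃ Dia┃  2   374.27       0┃        
  ┠────┃  3        0       0┃        
  ┃The ┃  4 Hello          0┃        
  ┃The ┃  5        0       0┃        
  ┃Th┌─┗━━━━━━━━━━━━━━━━━━━━┛        
  ┃Th│ Save Changes? │s ┃            
  ┃  │Proceed with ch│  ┃            
  ┃  │      [OK]     │  ┃            
  ┃Ea└───────────────┘ra┃            
  ┃                     ┃            
  ┃Data processing analy┃            
  ┗━━━━━━━━━━━━━━━━━━━━━┛            
                                     
                                     


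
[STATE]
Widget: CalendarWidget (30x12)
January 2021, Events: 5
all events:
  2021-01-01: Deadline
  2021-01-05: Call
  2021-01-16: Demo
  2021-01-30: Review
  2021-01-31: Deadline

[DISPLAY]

         January 2021         
Mo Tu We Th Fr Sa Su          
             1*  2  3         
 4  5*  6  7  8  9 10         
11 12 13 14 15 16* 17         
18 19 20 21 22 23 24          
25 26 27 28 29 30* 31*        
                              
                              
                              
                              
                              


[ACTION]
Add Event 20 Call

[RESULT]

         January 2021         
Mo Tu We Th Fr Sa Su          
             1*  2  3         
 4  5*  6  7  8  9 10         
11 12 13 14 15 16* 17         
18 19 20* 21 22 23 24         
25 26 27 28 29 30* 31*        
                              
                              
                              
                              
                              


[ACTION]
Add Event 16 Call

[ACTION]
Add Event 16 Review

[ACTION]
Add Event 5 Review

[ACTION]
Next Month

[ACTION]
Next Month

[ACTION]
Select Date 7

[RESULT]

          March 2021          
Mo Tu We Th Fr Sa Su          
 1  2  3  4  5  6 [ 7]        
 8  9 10 11 12 13 14          
15 16 17 18 19 20 21          
22 23 24 25 26 27 28          
29 30 31                      
                              
                              
                              
                              
                              


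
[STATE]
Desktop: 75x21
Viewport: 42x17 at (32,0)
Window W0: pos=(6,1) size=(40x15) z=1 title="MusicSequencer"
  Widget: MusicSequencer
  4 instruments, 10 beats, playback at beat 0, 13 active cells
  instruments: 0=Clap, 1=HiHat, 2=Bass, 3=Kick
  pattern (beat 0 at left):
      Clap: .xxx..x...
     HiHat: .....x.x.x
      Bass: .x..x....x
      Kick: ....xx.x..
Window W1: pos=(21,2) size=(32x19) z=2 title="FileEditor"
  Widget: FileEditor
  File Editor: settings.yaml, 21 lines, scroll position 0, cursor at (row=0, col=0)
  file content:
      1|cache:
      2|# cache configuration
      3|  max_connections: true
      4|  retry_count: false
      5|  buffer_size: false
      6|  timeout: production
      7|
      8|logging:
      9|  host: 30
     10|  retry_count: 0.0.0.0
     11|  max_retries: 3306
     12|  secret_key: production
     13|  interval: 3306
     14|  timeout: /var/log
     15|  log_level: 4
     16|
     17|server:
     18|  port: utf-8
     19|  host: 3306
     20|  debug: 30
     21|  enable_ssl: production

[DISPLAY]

                                          
━━━━━━━━━━━━━┓                            
━━━━━━━━━━━━━━━━━━━━┓                     
r                   ┃                     
────────────────────┨                     
                   ▲┃                     
nfiguration        █┃                     
ections: true      ░┃                     
unt: false         ░┃                     
ize: false         ░┃                     
 production        ░┃                     
                   ░┃                     
                   ░┃                     
                   ░┃                     
unt: 0.0.0.0       ░┃                     
ies: 3306          ░┃                     
ey: production     ░┃                     


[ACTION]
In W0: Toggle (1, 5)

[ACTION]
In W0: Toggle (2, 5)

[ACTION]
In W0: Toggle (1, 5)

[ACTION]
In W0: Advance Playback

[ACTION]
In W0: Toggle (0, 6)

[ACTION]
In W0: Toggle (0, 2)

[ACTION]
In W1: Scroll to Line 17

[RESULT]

                                          
━━━━━━━━━━━━━┓                            
━━━━━━━━━━━━━━━━━━━━┓                     
r                   ┃                     
────────────────────┨                     
                   ▲┃                     
                   ░┃                     
                   ░┃                     
unt: 0.0.0.0       ░┃                     
ies: 3306          ░┃                     
ey: production     ░┃                     
: 3306             ░┃                     
 /var/log          ░┃                     
l: 4               ░┃                     
                   ░┃                     
                   ░┃                     
f-8                ░┃                     


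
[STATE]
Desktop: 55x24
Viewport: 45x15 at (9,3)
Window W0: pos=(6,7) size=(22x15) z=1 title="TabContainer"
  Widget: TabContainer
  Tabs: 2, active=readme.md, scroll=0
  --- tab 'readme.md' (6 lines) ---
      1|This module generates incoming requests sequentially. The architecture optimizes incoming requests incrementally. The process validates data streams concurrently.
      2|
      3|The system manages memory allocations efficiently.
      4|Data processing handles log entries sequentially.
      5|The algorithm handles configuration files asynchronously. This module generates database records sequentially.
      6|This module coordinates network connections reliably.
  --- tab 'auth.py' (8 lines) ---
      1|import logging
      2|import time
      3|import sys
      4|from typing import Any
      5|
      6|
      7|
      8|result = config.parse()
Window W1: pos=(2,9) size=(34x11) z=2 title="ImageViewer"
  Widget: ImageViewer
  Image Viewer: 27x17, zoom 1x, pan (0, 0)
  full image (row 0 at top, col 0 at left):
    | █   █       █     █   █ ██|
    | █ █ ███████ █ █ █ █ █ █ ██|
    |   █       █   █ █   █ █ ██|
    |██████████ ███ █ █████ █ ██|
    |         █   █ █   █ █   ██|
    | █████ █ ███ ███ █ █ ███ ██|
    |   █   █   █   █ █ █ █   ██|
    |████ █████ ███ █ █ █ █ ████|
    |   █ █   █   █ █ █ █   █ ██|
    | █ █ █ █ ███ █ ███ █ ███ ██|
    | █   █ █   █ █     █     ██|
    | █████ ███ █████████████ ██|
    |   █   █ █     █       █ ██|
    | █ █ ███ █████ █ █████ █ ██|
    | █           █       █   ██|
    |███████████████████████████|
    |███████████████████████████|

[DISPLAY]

                                             
                                             
                                             
                                             
━━━━━━━━━━━━━━━━━━┓                          
abContainer       ┃                          
━━━━━━━━━━━━━━━━━━━━━━━━━━┓                  
Viewer                    ┃                  
──────────────────────────┨                  
       █     █   █ ██     ┃                  
██████ █ █ █ █ █ █ ██     ┃                  
     █   █ █   █ █ ██     ┃                  
████ ███ █ █████ █ ██     ┃                  
   █   █ █   █ █   ██     ┃                  
 █ ███ ███ █ █ ███ ██     ┃                  


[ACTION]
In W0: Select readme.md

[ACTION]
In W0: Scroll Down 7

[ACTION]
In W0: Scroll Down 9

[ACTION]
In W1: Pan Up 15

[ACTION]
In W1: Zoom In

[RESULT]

                                             
                                             
                                             
                                             
━━━━━━━━━━━━━━━━━━┓                          
abContainer       ┃                          
━━━━━━━━━━━━━━━━━━━━━━━━━━┓                  
Viewer                    ┃                  
──────────────────────────┨                  
    ██              ██    ┃                  
    ██              ██    ┃                  
██  ██████████████  ██  ██┃                  
██  ██████████████  ██  ██┃                  
██              ██      ██┃                  
██              ██      ██┃                  


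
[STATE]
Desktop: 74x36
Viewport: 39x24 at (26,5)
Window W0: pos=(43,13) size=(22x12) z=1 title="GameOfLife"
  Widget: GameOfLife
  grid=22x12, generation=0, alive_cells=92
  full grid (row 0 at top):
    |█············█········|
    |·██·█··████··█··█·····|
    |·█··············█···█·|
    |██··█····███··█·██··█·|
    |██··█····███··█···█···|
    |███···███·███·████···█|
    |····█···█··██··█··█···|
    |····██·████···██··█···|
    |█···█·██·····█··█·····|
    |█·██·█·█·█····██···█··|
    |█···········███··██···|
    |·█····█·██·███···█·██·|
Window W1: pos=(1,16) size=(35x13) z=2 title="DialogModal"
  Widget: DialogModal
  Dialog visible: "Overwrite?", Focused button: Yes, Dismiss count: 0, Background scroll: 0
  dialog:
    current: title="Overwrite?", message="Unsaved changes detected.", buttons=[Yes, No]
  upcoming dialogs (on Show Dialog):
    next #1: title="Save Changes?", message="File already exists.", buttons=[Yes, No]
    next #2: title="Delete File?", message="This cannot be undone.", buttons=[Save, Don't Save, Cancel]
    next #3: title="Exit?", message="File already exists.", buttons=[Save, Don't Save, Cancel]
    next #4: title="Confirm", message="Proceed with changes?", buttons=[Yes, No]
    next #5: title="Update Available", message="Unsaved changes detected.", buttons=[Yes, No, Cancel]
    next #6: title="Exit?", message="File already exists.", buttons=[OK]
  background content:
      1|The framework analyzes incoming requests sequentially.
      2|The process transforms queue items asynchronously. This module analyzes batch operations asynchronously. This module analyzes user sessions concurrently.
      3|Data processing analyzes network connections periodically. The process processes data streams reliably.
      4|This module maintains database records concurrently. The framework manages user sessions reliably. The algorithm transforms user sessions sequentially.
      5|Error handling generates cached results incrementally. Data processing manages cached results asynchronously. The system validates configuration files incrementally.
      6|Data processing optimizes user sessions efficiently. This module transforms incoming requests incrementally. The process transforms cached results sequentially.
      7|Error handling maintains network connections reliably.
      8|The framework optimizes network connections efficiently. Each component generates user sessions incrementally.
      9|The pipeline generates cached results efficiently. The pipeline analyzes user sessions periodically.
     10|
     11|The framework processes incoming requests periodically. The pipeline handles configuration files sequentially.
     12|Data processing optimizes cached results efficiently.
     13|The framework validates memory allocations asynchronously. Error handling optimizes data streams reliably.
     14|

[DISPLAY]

                                       
                                       
                                       
                                       
                                       
                                       
                                       
                                       
                 ┏━━━━━━━━━━━━━━━━━━━━┓
                 ┃ GameOfLife         ┃
                 ┠────────────────────┨
━━━━━━━━━┓       ┃Gen: 0              ┃
         ┃       ┃█··············█···█┃
─────────┨       ┃█··█····███··█·██··█┃
ncoming r┃       ┃█··█····███··█···█··┃
ueue item┃       ┃██···███·███·████···┃
──────┐k ┃       ┃···█···█··██··█··█··┃
      │re┃       ┃···██·████···██··█··┃
cted. │ r┃       ┃···█·██·····█··█····┃
      │se┃       ┗━━━━━━━━━━━━━━━━━━━━┛
──────┘k ┃                             
network c┃                             
ached res┃                             
━━━━━━━━━┛                             


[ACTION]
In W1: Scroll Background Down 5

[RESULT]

                                       
                                       
                                       
                                       
                                       
                                       
                                       
                                       
                 ┏━━━━━━━━━━━━━━━━━━━━┓
                 ┃ GameOfLife         ┃
                 ┠────────────────────┨
━━━━━━━━━┓       ┃Gen: 0              ┃
         ┃       ┃█··············█···█┃
─────────┨       ┃█··█····███··█·██··█┃
s user se┃       ┃█··█····███··█···█··┃
 network ┃       ┃██···███·███·████···┃
──────┐ c┃       ┃···█···█··██··█··█··┃
      │es┃       ┃···██·████···██··█··┃
cted. │  ┃       ┃···█·██·····█··█····┃
      │g ┃       ┗━━━━━━━━━━━━━━━━━━━━┛
──────┘d ┃                             
memory al┃                             
         ┃                             
━━━━━━━━━┛                             


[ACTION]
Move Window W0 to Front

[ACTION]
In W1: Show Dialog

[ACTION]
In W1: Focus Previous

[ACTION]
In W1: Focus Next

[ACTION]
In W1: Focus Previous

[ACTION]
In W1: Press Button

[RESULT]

                                       
                                       
                                       
                                       
                                       
                                       
                                       
                                       
                 ┏━━━━━━━━━━━━━━━━━━━━┓
                 ┃ GameOfLife         ┃
                 ┠────────────────────┨
━━━━━━━━━┓       ┃Gen: 0              ┃
         ┃       ┃█··············█···█┃
─────────┨       ┃█··█····███··█·██··█┃
s user se┃       ┃█··█····███··█···█··┃
 network ┃       ┃██···███·███·████···┃
network c┃       ┃···█···█··██··█··█··┃
ached res┃       ┃···██·████···██··█··┃
         ┃       ┃···█·██·····█··█····┃
incoming ┃       ┗━━━━━━━━━━━━━━━━━━━━┛
s cached ┃                             
memory al┃                             
         ┃                             
━━━━━━━━━┛                             


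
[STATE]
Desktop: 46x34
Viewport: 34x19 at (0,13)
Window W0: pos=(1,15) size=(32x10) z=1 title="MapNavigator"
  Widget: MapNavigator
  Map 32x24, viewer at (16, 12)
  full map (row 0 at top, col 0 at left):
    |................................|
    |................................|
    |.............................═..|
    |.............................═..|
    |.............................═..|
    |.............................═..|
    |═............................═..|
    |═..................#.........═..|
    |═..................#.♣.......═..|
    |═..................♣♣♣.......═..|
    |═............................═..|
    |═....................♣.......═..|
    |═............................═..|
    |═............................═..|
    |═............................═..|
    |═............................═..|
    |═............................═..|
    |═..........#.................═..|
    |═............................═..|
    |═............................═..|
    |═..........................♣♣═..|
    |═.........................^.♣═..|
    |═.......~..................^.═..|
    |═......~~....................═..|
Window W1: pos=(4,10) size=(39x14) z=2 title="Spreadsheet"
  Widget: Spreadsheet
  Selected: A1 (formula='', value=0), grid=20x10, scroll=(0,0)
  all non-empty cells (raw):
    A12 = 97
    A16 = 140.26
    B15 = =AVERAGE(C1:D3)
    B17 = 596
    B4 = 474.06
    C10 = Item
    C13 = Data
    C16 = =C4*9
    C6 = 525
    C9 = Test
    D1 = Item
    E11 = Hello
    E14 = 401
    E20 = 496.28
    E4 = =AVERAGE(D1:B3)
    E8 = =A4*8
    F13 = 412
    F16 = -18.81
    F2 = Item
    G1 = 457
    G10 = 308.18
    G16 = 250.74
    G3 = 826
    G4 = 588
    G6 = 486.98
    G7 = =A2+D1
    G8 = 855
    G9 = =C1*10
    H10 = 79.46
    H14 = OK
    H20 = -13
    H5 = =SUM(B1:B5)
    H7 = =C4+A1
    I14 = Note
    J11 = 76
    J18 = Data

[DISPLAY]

    ┃A1:                          
    ┃       A       B       C     
 ┏━━┃-----------------------------
 ┃ M┃  1      [0]       0       0I
 ┠──┃  2        0       0       0 
 ┃..┃  3        0       0       0 
 ┃..┃  4        0  474.06       0 
 ┃..┃  5        0       0       0 
 ┃..┃  6        0       0     525 
 ┃..┃  7        0       0       0 
 ┃..┗━━━━━━━━━━━━━━━━━━━━━━━━━━━━━
 ┗━━━━━━━━━━━━━━━━━━━━━━━━━━━━━━┛ 
                                  
                                  
                                  
                                  
                                  
                                  
                                  


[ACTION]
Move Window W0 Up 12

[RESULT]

    ┃A1:                          
    ┃       A       B       C     
    ┃-----------------------------
    ┃  1      [0]       0       0I
    ┃  2        0       0       0 
    ┃  3        0       0       0 
    ┃  4        0  474.06       0 
    ┃  5        0       0       0 
    ┃  6        0       0     525 
    ┃  7        0       0       0 
    ┗━━━━━━━━━━━━━━━━━━━━━━━━━━━━━
                                  
                                  
                                  
                                  
                                  
                                  
                                  
                                  


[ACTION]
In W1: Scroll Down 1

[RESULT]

    ┃A1:                          
    ┃       A       B       C     
    ┃-----------------------------
    ┃  2        0       0       0 
    ┃  3        0       0       0 
    ┃  4        0  474.06       0 
    ┃  5        0       0       0 
    ┃  6        0       0     525 
    ┃  7        0       0       0 
    ┃  8        0       0       0 
    ┗━━━━━━━━━━━━━━━━━━━━━━━━━━━━━
                                  
                                  
                                  
                                  
                                  
                                  
                                  
                                  


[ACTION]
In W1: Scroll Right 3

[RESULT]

    ┃A1:                          
    ┃       D       E       F     
    ┃-----------------------------
    ┃  2        0       0Item     
    ┃  3        0       0       0 
    ┃  4        0       0       0 
    ┃  5        0       0       0 
    ┃  6        0       0       0 
    ┃  7        0       0       0#
    ┃  8        0       0       0 
    ┗━━━━━━━━━━━━━━━━━━━━━━━━━━━━━
                                  
                                  
                                  
                                  
                                  
                                  
                                  
                                  
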